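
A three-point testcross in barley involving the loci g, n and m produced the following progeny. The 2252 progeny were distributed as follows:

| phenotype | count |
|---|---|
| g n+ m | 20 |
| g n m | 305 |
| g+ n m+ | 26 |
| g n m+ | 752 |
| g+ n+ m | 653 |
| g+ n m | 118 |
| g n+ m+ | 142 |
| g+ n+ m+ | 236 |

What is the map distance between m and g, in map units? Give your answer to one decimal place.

The two most frequent reciprocal classes, g n m+ and g+ n+ m, are the parental types, so the F1 was g n m+ / g+ n+ m.
The two rarest classes, g+ n m+ and g n+ m, are the double crossovers. Comparing them with the parentals, only the g allele has switched, so g is the middle locus and the order is n – g – m.
Crossovers in the g–m interval produce the single-crossover classes g n m and g+ n+ m+ (305 + 236 = 541) plus the double crossovers (46).
RF(g–m) = (541 + 46) / 2252 = 587/2252 = 0.2607 → 26.1 map units.

26.1 map units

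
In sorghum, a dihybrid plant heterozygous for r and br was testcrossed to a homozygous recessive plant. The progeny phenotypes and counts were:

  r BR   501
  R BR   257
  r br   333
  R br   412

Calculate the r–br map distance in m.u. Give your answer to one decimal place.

The two most frequent classes, R br (412) and r BR (501), are the parental types, so the F1 was R br / r BR.
The recombinant classes are R BR and r br: 257 + 333 = 590.
Recombination frequency = 590/1503 = 0.3925 ≈ 39.3%, i.e. 39.3 m.u.

39.3 m.u.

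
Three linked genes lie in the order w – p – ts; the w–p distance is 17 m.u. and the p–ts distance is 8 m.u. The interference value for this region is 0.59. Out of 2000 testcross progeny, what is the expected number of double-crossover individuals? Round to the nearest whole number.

Map distances give recombination frequencies of 0.170 and 0.080 for the two intervals.
With interference 0.59 (so coincidence = 0.41), expected double-crossover frequency = 0.170 × 0.080 × 0.41 = 0.00558.
Expected number = 0.00558 × 2000 = 11.15 ≈ 11.

11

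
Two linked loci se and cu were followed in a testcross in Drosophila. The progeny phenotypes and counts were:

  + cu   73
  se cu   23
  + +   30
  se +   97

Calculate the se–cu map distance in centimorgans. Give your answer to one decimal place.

23.8 centimorgans

The two most frequent classes, + cu (73) and se + (97), are the parental types, so the F1 was + cu / se +.
The recombinant classes are + + and se cu: 30 + 23 = 53.
Recombination frequency = 53/223 = 0.2377 ≈ 23.8%, i.e. 23.8 centimorgans.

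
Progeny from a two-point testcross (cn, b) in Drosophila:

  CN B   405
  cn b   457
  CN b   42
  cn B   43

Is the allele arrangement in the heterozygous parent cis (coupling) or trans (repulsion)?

cis

The two most frequent classes are CN B (405) and cn b (457); these are the parental (non-recombinant) types.
So the F1 carried CN B on one chromosome and cn b on the other — the recessive alleles are on the same chromosome (cis / coupling).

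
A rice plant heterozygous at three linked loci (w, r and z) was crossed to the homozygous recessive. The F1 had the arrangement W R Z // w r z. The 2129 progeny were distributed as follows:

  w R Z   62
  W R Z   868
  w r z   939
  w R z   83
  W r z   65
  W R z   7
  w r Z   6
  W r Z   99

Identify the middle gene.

The two rarest classes, W R z and w r Z, are the double crossovers. Comparing them with the parentals, only the z allele has switched, so z is the middle locus and the order is r – z – w.

z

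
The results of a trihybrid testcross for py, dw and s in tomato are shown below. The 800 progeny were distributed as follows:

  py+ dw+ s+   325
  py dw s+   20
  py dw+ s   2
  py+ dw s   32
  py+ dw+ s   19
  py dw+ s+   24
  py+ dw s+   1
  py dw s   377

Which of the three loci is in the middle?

dw

The two most frequent reciprocal classes, py+ dw+ s+ and py dw s, are the parental types, so the F1 was py+ dw+ s+ / py dw s.
The two rarest classes, py+ dw s+ and py dw+ s, are the double crossovers. Comparing them with the parentals, only the dw allele has switched, so dw is the middle locus and the order is py – dw – s.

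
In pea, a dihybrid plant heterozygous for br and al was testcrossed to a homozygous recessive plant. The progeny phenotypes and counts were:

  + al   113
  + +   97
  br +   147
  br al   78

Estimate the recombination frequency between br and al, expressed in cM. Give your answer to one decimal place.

40.2 cM

The two most frequent classes, + al (113) and br + (147), are the parental types, so the F1 was + al / br +.
The recombinant classes are + + and br al: 97 + 78 = 175.
Recombination frequency = 175/435 = 0.4023 ≈ 40.2%, i.e. 40.2 cM.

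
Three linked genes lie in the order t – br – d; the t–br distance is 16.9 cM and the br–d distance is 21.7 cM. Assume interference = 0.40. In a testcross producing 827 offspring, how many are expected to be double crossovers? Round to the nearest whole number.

18

Map distances give recombination frequencies of 0.169 and 0.217 for the two intervals.
With interference 0.40 (so coincidence = 0.60), expected double-crossover frequency = 0.169 × 0.217 × 0.60 = 0.02200.
Expected number = 0.02200 × 827 = 18.20 ≈ 18.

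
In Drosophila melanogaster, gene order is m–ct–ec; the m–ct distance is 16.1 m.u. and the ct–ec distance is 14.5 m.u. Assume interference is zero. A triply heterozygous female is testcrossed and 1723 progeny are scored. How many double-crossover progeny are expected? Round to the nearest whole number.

40

Map distances give recombination frequencies of 0.161 and 0.145 for the two intervals.
With no interference, expected double-crossover frequency = 0.161 × 0.145 = 0.02334.
Expected number = 0.02334 × 1723 = 40.22 ≈ 40.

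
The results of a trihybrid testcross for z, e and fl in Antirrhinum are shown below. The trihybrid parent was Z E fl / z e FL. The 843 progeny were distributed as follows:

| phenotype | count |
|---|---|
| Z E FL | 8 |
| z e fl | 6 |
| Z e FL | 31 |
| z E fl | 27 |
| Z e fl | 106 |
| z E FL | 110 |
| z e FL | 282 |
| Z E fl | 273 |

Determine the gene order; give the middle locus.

fl

The two rarest classes, Z E FL and z e fl, are the double crossovers. Comparing them with the parentals, only the fl allele has switched, so fl is the middle locus and the order is z – fl – e.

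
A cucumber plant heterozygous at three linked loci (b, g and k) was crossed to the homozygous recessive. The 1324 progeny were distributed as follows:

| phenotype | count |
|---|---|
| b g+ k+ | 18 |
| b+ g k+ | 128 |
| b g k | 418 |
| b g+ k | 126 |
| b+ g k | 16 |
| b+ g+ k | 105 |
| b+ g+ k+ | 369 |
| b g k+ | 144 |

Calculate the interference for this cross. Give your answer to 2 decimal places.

The two most frequent reciprocal classes, b g k and b+ g+ k+, are the parental types, so the F1 was b g k / b+ g+ k+.
The two rarest classes, b+ g k and b g+ k+, are the double crossovers. Comparing them with the parentals, only the b allele has switched, so b is the middle locus and the order is k – b – g.
k–b: (249 + 34)/1324 = 0.2137; b–g: (254 + 34)/1324 = 0.2175.
Expected DCO frequency = 0.2137 × 0.2175 ≈ 0.04648; observed = 34/1324 ≈ 0.02568.
Coefficient of coincidence = 0.02568/0.04648 ≈ 0.55; interference = 1 − 0.55 = 0.45.

0.45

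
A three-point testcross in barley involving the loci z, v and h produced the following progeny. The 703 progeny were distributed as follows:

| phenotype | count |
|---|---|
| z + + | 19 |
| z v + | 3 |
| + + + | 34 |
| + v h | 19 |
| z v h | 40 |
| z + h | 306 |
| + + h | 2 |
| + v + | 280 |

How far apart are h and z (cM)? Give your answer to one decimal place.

6.1 cM

The two most frequent reciprocal classes, + v + and z + h, are the parental types, so the F1 was + v + / z + h.
The two rarest classes, z v + and + + h, are the double crossovers. Comparing them with the parentals, only the z allele has switched, so z is the middle locus and the order is v – z – h.
Crossovers in the z–h interval produce the single-crossover classes + v h and z + + (19 + 19 = 38) plus the double crossovers (5).
RF(z–h) = (38 + 5) / 703 = 43/703 = 0.0612 → 6.1 cM.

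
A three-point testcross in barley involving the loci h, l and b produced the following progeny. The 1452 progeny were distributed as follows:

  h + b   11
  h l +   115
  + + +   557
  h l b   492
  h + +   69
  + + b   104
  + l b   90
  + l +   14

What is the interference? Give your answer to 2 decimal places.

The two most frequent reciprocal classes, + + + and h l b, are the parental types, so the F1 was + + + / h l b.
The two rarest classes, + l + and h + b, are the double crossovers. Comparing them with the parentals, only the l allele has switched, so l is the middle locus and the order is b – l – h.
b–l: (219 + 25)/1452 = 0.1680; l–h: (159 + 25)/1452 = 0.1267.
Expected DCO frequency = 0.1680 × 0.1267 ≈ 0.02129; observed = 25/1452 ≈ 0.01722.
Coefficient of coincidence = 0.01722/0.02129 ≈ 0.81; interference = 1 − 0.81 = 0.19.

0.19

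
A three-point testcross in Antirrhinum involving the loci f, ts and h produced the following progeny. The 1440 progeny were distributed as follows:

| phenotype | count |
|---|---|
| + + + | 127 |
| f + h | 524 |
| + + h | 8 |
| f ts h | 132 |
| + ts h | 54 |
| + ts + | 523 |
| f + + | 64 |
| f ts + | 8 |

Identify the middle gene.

The two most frequent reciprocal classes, + ts + and f + h, are the parental types, so the F1 was + ts + / f + h.
The two rarest classes, f ts + and + + h, are the double crossovers. Comparing them with the parentals, only the f allele has switched, so f is the middle locus and the order is ts – f – h.

f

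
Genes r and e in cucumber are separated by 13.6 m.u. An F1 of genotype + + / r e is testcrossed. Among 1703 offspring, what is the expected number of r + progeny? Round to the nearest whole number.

116

A map distance of 13.6 m.u. corresponds to a recombination frequency of 0.136.
The F1 is + + / r e, so r + is a recombinant gamete class with expected frequency r/2 = 0.136/2 = 0.0680.
Expected number = 0.0680 × 1703 = 115.80 ≈ 116.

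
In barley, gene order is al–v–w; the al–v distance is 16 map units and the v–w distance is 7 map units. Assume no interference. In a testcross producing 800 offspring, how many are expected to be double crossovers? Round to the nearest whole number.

9

Map distances give recombination frequencies of 0.160 and 0.070 for the two intervals.
With no interference, expected double-crossover frequency = 0.160 × 0.070 = 0.01120.
Expected number = 0.01120 × 800 = 8.96 ≈ 9.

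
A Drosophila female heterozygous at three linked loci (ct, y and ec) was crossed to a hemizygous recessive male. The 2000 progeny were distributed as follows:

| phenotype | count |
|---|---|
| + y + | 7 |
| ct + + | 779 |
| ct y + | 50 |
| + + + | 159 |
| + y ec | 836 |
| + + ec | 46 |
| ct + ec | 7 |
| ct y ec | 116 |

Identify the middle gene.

ec

The two most frequent reciprocal classes, + y ec and ct + +, are the parental types, so the F1 was + y ec / ct + +.
The two rarest classes, + y + and ct + ec, are the double crossovers. Comparing them with the parentals, only the ec allele has switched, so ec is the middle locus and the order is y – ec – ct.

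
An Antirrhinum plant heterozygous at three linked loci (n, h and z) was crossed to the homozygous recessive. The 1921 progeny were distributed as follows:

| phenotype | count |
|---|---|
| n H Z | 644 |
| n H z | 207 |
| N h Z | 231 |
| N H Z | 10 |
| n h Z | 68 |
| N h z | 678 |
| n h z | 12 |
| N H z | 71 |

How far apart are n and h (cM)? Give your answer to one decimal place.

8.4 cM

The two most frequent reciprocal classes, N h z and n H Z, are the parental types, so the F1 was N h z / n H Z.
The two rarest classes, n h z and N H Z, are the double crossovers. Comparing them with the parentals, only the n allele has switched, so n is the middle locus and the order is h – n – z.
Crossovers in the h–n interval produce the single-crossover classes N H z and n h Z (71 + 68 = 139) plus the double crossovers (22).
RF(h–n) = (139 + 22) / 1921 = 161/1921 = 0.0838 → 8.4 cM.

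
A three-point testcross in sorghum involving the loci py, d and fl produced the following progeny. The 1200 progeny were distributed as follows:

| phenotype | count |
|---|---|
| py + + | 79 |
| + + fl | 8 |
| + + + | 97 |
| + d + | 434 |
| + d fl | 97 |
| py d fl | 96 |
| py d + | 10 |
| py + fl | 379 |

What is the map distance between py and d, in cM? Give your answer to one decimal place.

17.6 cM

The two most frequent reciprocal classes, py + fl and + d +, are the parental types, so the F1 was py + fl / + d +.
The two rarest classes, + + fl and py d +, are the double crossovers. Comparing them with the parentals, only the py allele has switched, so py is the middle locus and the order is d – py – fl.
Crossovers in the d–py interval produce the single-crossover classes py d fl and + + + (96 + 97 = 193) plus the double crossovers (18).
RF(d–py) = (193 + 18) / 1200 = 211/1200 = 0.1758 → 17.6 cM.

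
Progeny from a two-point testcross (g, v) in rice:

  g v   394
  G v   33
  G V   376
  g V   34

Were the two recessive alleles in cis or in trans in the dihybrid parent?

The two most frequent classes are G V (376) and g v (394); these are the parental (non-recombinant) types.
So the F1 carried G V on one chromosome and g v on the other — the recessive alleles are on the same chromosome (cis / coupling).

cis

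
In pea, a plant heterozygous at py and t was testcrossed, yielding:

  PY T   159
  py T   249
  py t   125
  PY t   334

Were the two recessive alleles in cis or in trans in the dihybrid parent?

trans

The two most frequent classes are PY t (334) and py T (249); these are the parental (non-recombinant) types.
So the F1 carried PY t on one chromosome and py T on the other — the recessive alleles are on opposite chromosomes (trans / repulsion).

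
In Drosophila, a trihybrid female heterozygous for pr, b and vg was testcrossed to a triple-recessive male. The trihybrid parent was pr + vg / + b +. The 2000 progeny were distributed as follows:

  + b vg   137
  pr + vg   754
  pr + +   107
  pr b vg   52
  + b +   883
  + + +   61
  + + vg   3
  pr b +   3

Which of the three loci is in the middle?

pr

The two rarest classes, + + vg and pr b +, are the double crossovers. Comparing them with the parentals, only the pr allele has switched, so pr is the middle locus and the order is vg – pr – b.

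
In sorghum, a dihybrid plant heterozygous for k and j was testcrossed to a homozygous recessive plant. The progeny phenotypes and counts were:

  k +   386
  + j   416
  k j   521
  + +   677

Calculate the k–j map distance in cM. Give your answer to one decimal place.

The two most frequent classes, + + (677) and k j (521), are the parental types, so the F1 was + + / k j.
The recombinant classes are + j and k +: 416 + 386 = 802.
Recombination frequency = 802/2000 = 0.4010 ≈ 40.1%, i.e. 40.1 cM.

40.1 cM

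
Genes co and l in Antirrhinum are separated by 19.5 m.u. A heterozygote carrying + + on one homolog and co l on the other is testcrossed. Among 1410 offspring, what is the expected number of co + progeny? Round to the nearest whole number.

137

A map distance of 19.5 m.u. corresponds to a recombination frequency of 0.195.
The F1 is + + / co l, so co + is a recombinant gamete class with expected frequency r/2 = 0.195/2 = 0.0975.
Expected number = 0.0975 × 1410 = 137.47 ≈ 137.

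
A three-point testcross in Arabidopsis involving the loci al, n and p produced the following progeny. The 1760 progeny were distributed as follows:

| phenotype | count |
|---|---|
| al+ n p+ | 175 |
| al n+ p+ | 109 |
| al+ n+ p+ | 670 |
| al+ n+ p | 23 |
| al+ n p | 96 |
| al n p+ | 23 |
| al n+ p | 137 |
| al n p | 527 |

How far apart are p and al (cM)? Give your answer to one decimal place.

The two most frequent reciprocal classes, al+ n+ p+ and al n p, are the parental types, so the F1 was al+ n+ p+ / al n p.
The two rarest classes, al+ n+ p and al n p+, are the double crossovers. Comparing them with the parentals, only the p allele has switched, so p is the middle locus and the order is al – p – n.
Crossovers in the al–p interval produce the single-crossover classes al n+ p+ and al+ n p (109 + 96 = 205) plus the double crossovers (46).
RF(al–p) = (205 + 46) / 1760 = 251/1760 = 0.1426 → 14.3 cM.

14.3 cM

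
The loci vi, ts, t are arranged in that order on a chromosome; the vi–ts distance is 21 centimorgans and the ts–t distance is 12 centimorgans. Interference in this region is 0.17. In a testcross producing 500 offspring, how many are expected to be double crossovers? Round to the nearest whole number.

10

Map distances give recombination frequencies of 0.210 and 0.120 for the two intervals.
With interference 0.17 (so coincidence = 0.83), expected double-crossover frequency = 0.210 × 0.120 × 0.83 = 0.02092.
Expected number = 0.02092 × 500 = 10.46 ≈ 10.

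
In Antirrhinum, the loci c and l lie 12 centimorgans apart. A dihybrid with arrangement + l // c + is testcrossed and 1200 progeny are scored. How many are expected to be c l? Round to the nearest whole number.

A map distance of 12 centimorgans corresponds to a recombination frequency of 0.120.
The F1 is + l / c +, so c l is a recombinant gamete class with expected frequency r/2 = 0.120/2 = 0.0600.
Expected number = 0.0600 × 1200 = 72.00 ≈ 72.

72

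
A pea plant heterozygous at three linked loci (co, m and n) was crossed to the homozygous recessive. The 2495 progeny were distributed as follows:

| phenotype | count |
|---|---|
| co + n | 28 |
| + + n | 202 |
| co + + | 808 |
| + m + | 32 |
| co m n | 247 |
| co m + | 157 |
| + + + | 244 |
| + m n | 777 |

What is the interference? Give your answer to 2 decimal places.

0.35

The two most frequent reciprocal classes, + m n and co + +, are the parental types, so the F1 was + m n / co + +.
The two rarest classes, + m + and co + n, are the double crossovers. Comparing them with the parentals, only the n allele has switched, so n is the middle locus and the order is m – n – co.
m–n: (359 + 60)/2495 = 0.1679; n–co: (491 + 60)/2495 = 0.2208.
Expected DCO frequency = 0.1679 × 0.2208 ≈ 0.03707; observed = 60/2495 ≈ 0.02405.
Coefficient of coincidence = 0.02405/0.03707 ≈ 0.65; interference = 1 − 0.65 = 0.35.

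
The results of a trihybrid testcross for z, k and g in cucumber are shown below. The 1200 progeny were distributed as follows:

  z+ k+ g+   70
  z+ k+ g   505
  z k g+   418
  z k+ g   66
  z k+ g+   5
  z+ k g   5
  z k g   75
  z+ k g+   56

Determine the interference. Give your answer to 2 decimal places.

0.41

The two most frequent reciprocal classes, z+ k+ g and z k g+, are the parental types, so the F1 was z+ k+ g / z k g+.
The two rarest classes, z+ k g and z k+ g+, are the double crossovers. Comparing them with the parentals, only the k allele has switched, so k is the middle locus and the order is z – k – g.
z–k: (122 + 10)/1200 = 0.1100; k–g: (145 + 10)/1200 = 0.1292.
Expected DCO frequency = 0.1100 × 0.1292 ≈ 0.01421; observed = 10/1200 ≈ 0.00833.
Coefficient of coincidence = 0.00833/0.01421 ≈ 0.59; interference = 1 − 0.59 = 0.41.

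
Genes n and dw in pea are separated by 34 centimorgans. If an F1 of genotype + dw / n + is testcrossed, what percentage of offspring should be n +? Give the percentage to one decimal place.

A map distance of 34 centimorgans corresponds to a recombination frequency of 0.340.
The F1 is + dw / n +, so n + is a parental gamete class with expected frequency (1 − r)/2 = 0.660/2 = 0.3300.
That is 0.3300 = 33.0% of the progeny.

33.0%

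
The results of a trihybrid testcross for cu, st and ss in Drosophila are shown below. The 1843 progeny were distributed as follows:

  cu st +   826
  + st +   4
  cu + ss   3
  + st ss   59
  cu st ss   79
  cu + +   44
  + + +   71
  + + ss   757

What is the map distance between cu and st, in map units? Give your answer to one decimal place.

6.0 map units

The two most frequent reciprocal classes, + + ss and cu st +, are the parental types, so the F1 was + + ss / cu st +.
The two rarest classes, cu + ss and + st +, are the double crossovers. Comparing them with the parentals, only the cu allele has switched, so cu is the middle locus and the order is ss – cu – st.
Crossovers in the cu–st interval produce the single-crossover classes + st ss and cu + + (59 + 44 = 103) plus the double crossovers (7).
RF(cu–st) = (103 + 7) / 1843 = 110/1843 = 0.0597 → 6.0 map units.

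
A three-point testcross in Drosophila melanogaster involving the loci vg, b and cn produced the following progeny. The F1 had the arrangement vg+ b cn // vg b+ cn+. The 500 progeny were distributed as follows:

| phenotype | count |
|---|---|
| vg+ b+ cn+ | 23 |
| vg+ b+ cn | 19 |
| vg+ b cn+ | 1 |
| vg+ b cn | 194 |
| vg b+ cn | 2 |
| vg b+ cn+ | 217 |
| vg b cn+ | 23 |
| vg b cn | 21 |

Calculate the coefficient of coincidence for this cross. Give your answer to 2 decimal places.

0.71

The two rarest classes, vg+ b cn+ and vg b+ cn, are the double crossovers. Comparing them with the parentals, only the cn allele has switched, so cn is the middle locus and the order is vg – cn – b.
vg–cn: (44 + 3)/500 = 0.0940; cn–b: (42 + 3)/500 = 0.0900.
Expected DCO frequency = 0.0940 × 0.0900 ≈ 0.00846; observed = 3/500 ≈ 0.00600.
Coefficient of coincidence = 0.00600/0.00846 ≈ 0.71.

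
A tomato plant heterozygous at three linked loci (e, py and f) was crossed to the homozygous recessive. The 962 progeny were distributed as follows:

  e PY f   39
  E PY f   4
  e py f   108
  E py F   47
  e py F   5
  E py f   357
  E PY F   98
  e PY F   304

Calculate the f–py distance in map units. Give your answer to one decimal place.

9.9 map units

The two most frequent reciprocal classes, e PY F and E py f, are the parental types, so the F1 was e PY F / E py f.
The two rarest classes, e py F and E PY f, are the double crossovers. Comparing them with the parentals, only the py allele has switched, so py is the middle locus and the order is e – py – f.
Crossovers in the py–f interval produce the single-crossover classes e PY f and E py F (39 + 47 = 86) plus the double crossovers (9).
RF(py–f) = (86 + 9) / 962 = 95/962 = 0.0988 → 9.9 map units.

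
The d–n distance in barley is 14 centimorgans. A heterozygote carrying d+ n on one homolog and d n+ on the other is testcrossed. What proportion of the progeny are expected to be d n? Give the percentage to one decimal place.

7.0%

A map distance of 14 centimorgans corresponds to a recombination frequency of 0.140.
The F1 is d+ n / d n+, so d n is a recombinant gamete class with expected frequency r/2 = 0.140/2 = 0.0700.
That is 0.0700 = 7.0% of the progeny.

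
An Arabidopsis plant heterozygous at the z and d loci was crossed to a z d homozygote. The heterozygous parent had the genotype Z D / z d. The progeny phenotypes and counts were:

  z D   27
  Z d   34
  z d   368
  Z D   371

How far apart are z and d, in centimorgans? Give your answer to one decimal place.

7.6 centimorgans

The recombinant classes are Z d and z D: 34 + 27 = 61.
Recombination frequency = 61/800 = 0.0762 ≈ 7.6%, i.e. 7.6 centimorgans.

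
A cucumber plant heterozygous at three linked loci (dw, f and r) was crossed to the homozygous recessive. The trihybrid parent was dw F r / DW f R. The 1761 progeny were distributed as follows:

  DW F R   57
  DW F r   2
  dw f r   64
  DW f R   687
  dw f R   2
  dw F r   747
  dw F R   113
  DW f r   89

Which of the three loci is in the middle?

dw

The two rarest classes, DW F r and dw f R, are the double crossovers. Comparing them with the parentals, only the dw allele has switched, so dw is the middle locus and the order is r – dw – f.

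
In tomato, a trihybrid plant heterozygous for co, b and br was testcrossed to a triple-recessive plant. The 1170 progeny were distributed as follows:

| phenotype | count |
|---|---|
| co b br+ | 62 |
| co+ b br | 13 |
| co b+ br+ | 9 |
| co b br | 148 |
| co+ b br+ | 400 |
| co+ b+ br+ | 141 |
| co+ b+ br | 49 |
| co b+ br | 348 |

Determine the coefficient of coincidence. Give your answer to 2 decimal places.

The two most frequent reciprocal classes, co b+ br and co+ b br+, are the parental types, so the F1 was co b+ br / co+ b br+.
The two rarest classes, co b+ br+ and co+ b br, are the double crossovers. Comparing them with the parentals, only the br allele has switched, so br is the middle locus and the order is b – br – co.
b–br: (289 + 22)/1170 = 0.2658; br–co: (111 + 22)/1170 = 0.1137.
Expected DCO frequency = 0.2658 × 0.1137 ≈ 0.03022; observed = 22/1170 ≈ 0.01880.
Coefficient of coincidence = 0.01880/0.03022 ≈ 0.62.

0.62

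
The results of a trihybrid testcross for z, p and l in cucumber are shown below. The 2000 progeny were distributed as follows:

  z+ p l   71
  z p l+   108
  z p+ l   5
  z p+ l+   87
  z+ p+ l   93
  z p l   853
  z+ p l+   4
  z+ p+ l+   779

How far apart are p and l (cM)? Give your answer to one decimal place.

The two most frequent reciprocal classes, z+ p+ l+ and z p l, are the parental types, so the F1 was z+ p+ l+ / z p l.
The two rarest classes, z+ p l+ and z p+ l, are the double crossovers. Comparing them with the parentals, only the p allele has switched, so p is the middle locus and the order is l – p – z.
Crossovers in the l–p interval produce the single-crossover classes z+ p+ l and z p l+ (93 + 108 = 201) plus the double crossovers (9).
RF(l–p) = (201 + 9) / 2000 = 210/2000 = 0.1050 → 10.5 cM.

10.5 cM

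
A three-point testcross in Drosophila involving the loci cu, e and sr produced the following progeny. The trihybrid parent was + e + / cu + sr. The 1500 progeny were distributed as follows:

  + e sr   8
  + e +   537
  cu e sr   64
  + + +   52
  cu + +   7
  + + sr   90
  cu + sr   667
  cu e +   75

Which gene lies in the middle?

The two rarest classes, + e sr and cu + +, are the double crossovers. Comparing them with the parentals, only the sr allele has switched, so sr is the middle locus and the order is cu – sr – e.

sr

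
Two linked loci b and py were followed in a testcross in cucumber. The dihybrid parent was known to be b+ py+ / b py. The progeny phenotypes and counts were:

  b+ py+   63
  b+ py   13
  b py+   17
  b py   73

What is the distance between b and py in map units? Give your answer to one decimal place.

18.1 map units

The recombinant classes are b+ py and b py+: 13 + 17 = 30.
Recombination frequency = 30/166 = 0.1807 ≈ 18.1%, i.e. 18.1 map units.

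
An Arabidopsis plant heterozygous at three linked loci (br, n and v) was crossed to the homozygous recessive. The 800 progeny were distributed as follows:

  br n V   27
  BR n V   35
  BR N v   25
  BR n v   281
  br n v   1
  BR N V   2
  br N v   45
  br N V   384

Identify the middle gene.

br

The two most frequent reciprocal classes, BR n v and br N V, are the parental types, so the F1 was BR n v / br N V.
The two rarest classes, br n v and BR N V, are the double crossovers. Comparing them with the parentals, only the br allele has switched, so br is the middle locus and the order is n – br – v.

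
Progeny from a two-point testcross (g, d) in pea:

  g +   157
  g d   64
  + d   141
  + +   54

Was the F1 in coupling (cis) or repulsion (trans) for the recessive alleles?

trans

The two most frequent classes are + d (141) and g + (157); these are the parental (non-recombinant) types.
So the F1 carried + d on one chromosome and g + on the other — the recessive alleles are on opposite chromosomes (trans / repulsion).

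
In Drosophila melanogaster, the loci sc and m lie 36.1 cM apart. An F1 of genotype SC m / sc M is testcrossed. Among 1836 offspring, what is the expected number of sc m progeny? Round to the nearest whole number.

331

A map distance of 36.1 cM corresponds to a recombination frequency of 0.361.
The F1 is SC m / sc M, so sc m is a recombinant gamete class with expected frequency r/2 = 0.361/2 = 0.1805.
Expected number = 0.1805 × 1836 = 331.40 ≈ 331.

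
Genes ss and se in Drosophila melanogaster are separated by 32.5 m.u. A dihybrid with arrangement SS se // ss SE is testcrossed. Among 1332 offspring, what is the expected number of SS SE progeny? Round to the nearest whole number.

216

A map distance of 32.5 m.u. corresponds to a recombination frequency of 0.325.
The F1 is SS se / ss SE, so SS SE is a recombinant gamete class with expected frequency r/2 = 0.325/2 = 0.1625.
Expected number = 0.1625 × 1332 = 216.45 ≈ 216.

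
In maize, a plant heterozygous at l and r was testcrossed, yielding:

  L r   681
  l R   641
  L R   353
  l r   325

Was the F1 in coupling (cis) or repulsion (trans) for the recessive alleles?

The two most frequent classes are L r (681) and l R (641); these are the parental (non-recombinant) types.
So the F1 carried L r on one chromosome and l R on the other — the recessive alleles are on opposite chromosomes (trans / repulsion).

trans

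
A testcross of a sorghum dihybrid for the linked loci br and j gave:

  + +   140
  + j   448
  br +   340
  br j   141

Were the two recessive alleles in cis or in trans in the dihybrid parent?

The two most frequent classes are + j (448) and br + (340); these are the parental (non-recombinant) types.
So the F1 carried + j on one chromosome and br + on the other — the recessive alleles are on opposite chromosomes (trans / repulsion).

trans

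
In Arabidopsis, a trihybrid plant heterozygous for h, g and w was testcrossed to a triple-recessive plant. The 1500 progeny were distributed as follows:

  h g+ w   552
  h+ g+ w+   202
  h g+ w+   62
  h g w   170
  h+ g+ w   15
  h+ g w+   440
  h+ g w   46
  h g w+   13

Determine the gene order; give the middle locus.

h

The two most frequent reciprocal classes, h g+ w and h+ g w+, are the parental types, so the F1 was h g+ w / h+ g w+.
The two rarest classes, h+ g+ w and h g w+, are the double crossovers. Comparing them with the parentals, only the h allele has switched, so h is the middle locus and the order is w – h – g.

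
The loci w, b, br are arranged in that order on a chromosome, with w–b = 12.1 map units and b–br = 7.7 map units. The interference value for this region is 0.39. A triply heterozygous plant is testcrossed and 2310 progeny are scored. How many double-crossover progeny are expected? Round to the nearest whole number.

Map distances give recombination frequencies of 0.121 and 0.077 for the two intervals.
With interference 0.39 (so coincidence = 0.61), expected double-crossover frequency = 0.121 × 0.077 × 0.61 = 0.00568.
Expected number = 0.00568 × 2310 = 13.13 ≈ 13.

13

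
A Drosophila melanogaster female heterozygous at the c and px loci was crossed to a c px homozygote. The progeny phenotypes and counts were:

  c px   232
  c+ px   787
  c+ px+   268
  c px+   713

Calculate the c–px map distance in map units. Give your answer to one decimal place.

25.0 map units

The two most frequent classes, c+ px (787) and c px+ (713), are the parental types, so the F1 was c+ px / c px+.
The recombinant classes are c+ px+ and c px: 268 + 232 = 500.
Recombination frequency = 500/2000 = 0.2500 ≈ 25.0%, i.e. 25.0 map units.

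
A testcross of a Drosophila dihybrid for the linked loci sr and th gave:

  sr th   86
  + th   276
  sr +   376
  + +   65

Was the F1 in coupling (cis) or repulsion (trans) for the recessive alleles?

The two most frequent classes are + th (276) and sr + (376); these are the parental (non-recombinant) types.
So the F1 carried + th on one chromosome and sr + on the other — the recessive alleles are on opposite chromosomes (trans / repulsion).

trans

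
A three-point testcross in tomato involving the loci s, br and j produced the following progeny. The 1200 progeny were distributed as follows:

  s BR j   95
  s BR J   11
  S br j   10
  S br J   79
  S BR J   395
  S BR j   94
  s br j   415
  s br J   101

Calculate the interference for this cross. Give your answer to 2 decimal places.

0.40

The two most frequent reciprocal classes, s br j and S BR J, are the parental types, so the F1 was s br j / S BR J.
The two rarest classes, S br j and s BR J, are the double crossovers. Comparing them with the parentals, only the s allele has switched, so s is the middle locus and the order is br – s – j.
br–s: (174 + 21)/1200 = 0.1625; s–j: (195 + 21)/1200 = 0.1800.
Expected DCO frequency = 0.1625 × 0.1800 ≈ 0.02925; observed = 21/1200 ≈ 0.01750.
Coefficient of coincidence = 0.01750/0.02925 ≈ 0.60; interference = 1 − 0.60 = 0.40.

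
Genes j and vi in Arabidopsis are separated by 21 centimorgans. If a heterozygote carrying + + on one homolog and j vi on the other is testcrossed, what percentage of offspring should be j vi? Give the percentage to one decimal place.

A map distance of 21 centimorgans corresponds to a recombination frequency of 0.210.
The F1 is + + / j vi, so j vi is a parental gamete class with expected frequency (1 − r)/2 = 0.790/2 = 0.3950.
That is 0.3950 = 39.5% of the progeny.

39.5%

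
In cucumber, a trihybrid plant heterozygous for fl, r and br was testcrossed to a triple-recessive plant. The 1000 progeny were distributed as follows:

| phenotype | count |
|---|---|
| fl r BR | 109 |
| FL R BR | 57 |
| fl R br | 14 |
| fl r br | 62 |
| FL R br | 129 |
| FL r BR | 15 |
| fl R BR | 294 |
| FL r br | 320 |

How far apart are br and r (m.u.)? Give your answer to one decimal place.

The two most frequent reciprocal classes, FL r br and fl R BR, are the parental types, so the F1 was FL r br / fl R BR.
The two rarest classes, FL r BR and fl R br, are the double crossovers. Comparing them with the parentals, only the br allele has switched, so br is the middle locus and the order is r – br – fl.
Crossovers in the r–br interval produce the single-crossover classes FL R br and fl r BR (129 + 109 = 238) plus the double crossovers (29).
RF(r–br) = (238 + 29) / 1000 = 267/1000 = 0.2670 → 26.7 m.u.

26.7 m.u.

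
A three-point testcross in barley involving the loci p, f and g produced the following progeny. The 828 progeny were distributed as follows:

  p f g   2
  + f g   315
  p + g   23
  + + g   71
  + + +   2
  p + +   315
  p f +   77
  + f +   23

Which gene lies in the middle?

The two most frequent reciprocal classes, p + + and + f g, are the parental types, so the F1 was p + + / + f g.
The two rarest classes, + + + and p f g, are the double crossovers. Comparing them with the parentals, only the p allele has switched, so p is the middle locus and the order is g – p – f.

p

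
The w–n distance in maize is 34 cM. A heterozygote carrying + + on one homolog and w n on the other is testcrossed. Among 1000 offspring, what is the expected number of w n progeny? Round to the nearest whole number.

A map distance of 34 cM corresponds to a recombination frequency of 0.340.
The F1 is + + / w n, so w n is a parental gamete class with expected frequency (1 − r)/2 = 0.660/2 = 0.3300.
Expected number = 0.3300 × 1000 = 330.00 ≈ 330.

330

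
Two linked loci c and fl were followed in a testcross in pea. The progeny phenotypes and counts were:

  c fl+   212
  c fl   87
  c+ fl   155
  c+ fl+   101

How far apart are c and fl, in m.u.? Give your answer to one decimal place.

33.9 m.u.

The two most frequent classes, c+ fl (155) and c fl+ (212), are the parental types, so the F1 was c+ fl / c fl+.
The recombinant classes are c+ fl+ and c fl: 101 + 87 = 188.
Recombination frequency = 188/555 = 0.3387 ≈ 33.9%, i.e. 33.9 m.u.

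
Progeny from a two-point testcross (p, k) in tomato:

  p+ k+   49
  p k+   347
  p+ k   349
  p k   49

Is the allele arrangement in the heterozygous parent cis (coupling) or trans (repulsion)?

The two most frequent classes are p+ k (349) and p k+ (347); these are the parental (non-recombinant) types.
So the F1 carried p+ k on one chromosome and p k+ on the other — the recessive alleles are on opposite chromosomes (trans / repulsion).

trans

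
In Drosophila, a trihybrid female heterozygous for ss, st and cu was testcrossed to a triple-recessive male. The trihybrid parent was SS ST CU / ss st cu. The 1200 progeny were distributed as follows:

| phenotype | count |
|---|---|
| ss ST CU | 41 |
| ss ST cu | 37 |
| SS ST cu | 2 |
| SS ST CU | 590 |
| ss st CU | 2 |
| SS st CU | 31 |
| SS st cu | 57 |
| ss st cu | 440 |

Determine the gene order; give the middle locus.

cu

The two rarest classes, SS ST cu and ss st CU, are the double crossovers. Comparing them with the parentals, only the cu allele has switched, so cu is the middle locus and the order is st – cu – ss.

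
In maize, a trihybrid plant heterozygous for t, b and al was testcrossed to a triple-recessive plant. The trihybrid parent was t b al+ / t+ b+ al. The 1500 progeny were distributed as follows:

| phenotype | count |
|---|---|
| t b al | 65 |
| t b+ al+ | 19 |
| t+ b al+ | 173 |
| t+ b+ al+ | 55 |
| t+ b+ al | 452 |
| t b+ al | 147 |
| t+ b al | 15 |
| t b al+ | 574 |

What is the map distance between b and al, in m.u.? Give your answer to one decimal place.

The two rarest classes, t b+ al+ and t+ b al, are the double crossovers. Comparing them with the parentals, only the b allele has switched, so b is the middle locus and the order is t – b – al.
Crossovers in the b–al interval produce the single-crossover classes t b al and t+ b+ al+ (65 + 55 = 120) plus the double crossovers (34).
RF(b–al) = (120 + 34) / 1500 = 154/1500 = 0.1027 → 10.3 m.u.

10.3 m.u.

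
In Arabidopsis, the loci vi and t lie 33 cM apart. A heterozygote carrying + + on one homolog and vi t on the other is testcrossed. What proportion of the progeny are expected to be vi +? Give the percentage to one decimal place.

A map distance of 33 cM corresponds to a recombination frequency of 0.330.
The F1 is + + / vi t, so vi + is a recombinant gamete class with expected frequency r/2 = 0.330/2 = 0.1650.
That is 0.1650 = 16.5% of the progeny.

16.5%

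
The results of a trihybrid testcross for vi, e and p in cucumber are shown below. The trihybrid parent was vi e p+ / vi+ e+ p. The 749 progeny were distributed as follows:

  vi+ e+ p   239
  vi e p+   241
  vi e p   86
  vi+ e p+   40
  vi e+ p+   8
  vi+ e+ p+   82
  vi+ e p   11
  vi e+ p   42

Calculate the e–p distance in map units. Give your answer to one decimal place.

25.0 map units

The two rarest classes, vi e+ p+ and vi+ e p, are the double crossovers. Comparing them with the parentals, only the e allele has switched, so e is the middle locus and the order is p – e – vi.
Crossovers in the p–e interval produce the single-crossover classes vi e p and vi+ e+ p+ (86 + 82 = 168) plus the double crossovers (19).
RF(p–e) = (168 + 19) / 749 = 187/749 = 0.2497 → 25.0 map units.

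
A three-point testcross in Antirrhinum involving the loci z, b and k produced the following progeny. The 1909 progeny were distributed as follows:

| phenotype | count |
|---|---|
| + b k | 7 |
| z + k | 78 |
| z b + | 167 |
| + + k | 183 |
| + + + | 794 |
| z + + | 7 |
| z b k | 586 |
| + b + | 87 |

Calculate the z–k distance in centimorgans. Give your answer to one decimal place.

The two most frequent reciprocal classes, + + + and z b k, are the parental types, so the F1 was + + + / z b k.
The two rarest classes, z + + and + b k, are the double crossovers. Comparing them with the parentals, only the z allele has switched, so z is the middle locus and the order is b – z – k.
Crossovers in the z–k interval produce the single-crossover classes + + k and z b + (183 + 167 = 350) plus the double crossovers (14).
RF(z–k) = (350 + 14) / 1909 = 364/1909 = 0.1907 → 19.1 centimorgans.

19.1 centimorgans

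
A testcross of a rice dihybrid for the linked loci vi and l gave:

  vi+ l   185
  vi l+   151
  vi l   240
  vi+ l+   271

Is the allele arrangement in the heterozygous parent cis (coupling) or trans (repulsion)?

The two most frequent classes are vi+ l+ (271) and vi l (240); these are the parental (non-recombinant) types.
So the F1 carried vi+ l+ on one chromosome and vi l on the other — the recessive alleles are on the same chromosome (cis / coupling).

cis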